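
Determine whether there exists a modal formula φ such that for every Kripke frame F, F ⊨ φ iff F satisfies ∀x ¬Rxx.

No — not modally definable

Modal frame validity is preserved under surjective bounded morphisms.
The 3-cycle (worlds a,b,c with a→b→c→a) is irreflexive, and the map sending every world to a single reflexive point • is a surjective bounded morphism (forth: every edge maps to (•,•); back: every world has a successor). So any modal formula valid on the 3-cycle is also valid on the reflexive point, which is not irreflexive.
So the class is not modally definable.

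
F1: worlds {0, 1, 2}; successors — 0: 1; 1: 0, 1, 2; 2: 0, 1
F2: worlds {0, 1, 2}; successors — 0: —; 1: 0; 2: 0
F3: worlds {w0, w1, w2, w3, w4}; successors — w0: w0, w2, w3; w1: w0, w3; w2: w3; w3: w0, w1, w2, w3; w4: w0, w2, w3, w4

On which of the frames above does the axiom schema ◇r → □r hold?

The schema corresponds to partial functionality: ∀x ∀y ∀z (Rxy ∧ Rxz → y = z).
F1: fails — 1 sees both 0 and 1.
F2: satisfies the condition.
F3: fails — w0 sees both w0 and w2.
Valid on: F2.

F2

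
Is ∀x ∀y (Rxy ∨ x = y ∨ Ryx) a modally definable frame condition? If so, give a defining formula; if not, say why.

Not modally definable

Modal frame validity is preserved under disjoint unions.
Take 3 disjoint single-world reflexive frames: each is trivially connected, but their disjoint union has 3 worlds with no edge between distinct components, so it is not connected.
So no modal formula (or set of formulas) defines exactly the connected frames.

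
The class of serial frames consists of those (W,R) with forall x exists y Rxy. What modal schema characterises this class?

This is seriality; the standard corresponding axiom is D: □s → ◇s.
Suppose □s→◇s is valid. At any x set V(s)=W. Then □s at x, so ◇s at x, so x has a successor.

□s → ◇s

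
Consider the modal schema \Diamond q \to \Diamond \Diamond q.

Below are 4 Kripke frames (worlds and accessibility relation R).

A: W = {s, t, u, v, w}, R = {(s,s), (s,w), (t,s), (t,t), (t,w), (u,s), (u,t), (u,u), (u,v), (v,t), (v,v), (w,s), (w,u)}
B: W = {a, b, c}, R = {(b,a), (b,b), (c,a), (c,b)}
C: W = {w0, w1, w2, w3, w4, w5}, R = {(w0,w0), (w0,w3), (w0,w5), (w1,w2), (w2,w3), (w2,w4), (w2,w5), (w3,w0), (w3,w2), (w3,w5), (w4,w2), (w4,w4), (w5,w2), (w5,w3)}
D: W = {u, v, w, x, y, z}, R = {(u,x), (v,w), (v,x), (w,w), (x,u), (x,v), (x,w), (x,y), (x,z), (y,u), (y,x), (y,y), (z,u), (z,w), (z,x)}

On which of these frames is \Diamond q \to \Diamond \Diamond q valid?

A, B

Frame correspondent (Sahlqvist): \forall x \forall y (xRy \to \exists w (y = w \wedge x R^2 w)) — i.e. a generalized confluence (Geach) condition.
A: satisfies the condition.
B: satisfies the condition.
C: fails — w1Rw2 but no w with w2=w and w1R²w.
D: fails — uRx but no t with x=t and uR²t.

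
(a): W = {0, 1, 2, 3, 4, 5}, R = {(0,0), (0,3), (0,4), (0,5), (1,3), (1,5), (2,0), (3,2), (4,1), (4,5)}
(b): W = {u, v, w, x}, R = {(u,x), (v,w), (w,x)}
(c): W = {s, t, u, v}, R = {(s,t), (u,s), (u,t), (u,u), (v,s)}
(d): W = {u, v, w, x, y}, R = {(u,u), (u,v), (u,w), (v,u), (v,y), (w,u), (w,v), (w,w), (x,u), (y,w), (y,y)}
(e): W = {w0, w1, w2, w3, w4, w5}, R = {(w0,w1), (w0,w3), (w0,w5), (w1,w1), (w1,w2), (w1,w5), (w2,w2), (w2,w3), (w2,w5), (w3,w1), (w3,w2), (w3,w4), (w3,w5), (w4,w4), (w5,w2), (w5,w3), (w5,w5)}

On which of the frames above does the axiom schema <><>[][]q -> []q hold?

Frame correspondent (Sahlqvist): forall x forall y forall z ((x R^2 y & xRz) -> exists w (y R^2 w & z = w)) — i.e. a generalized confluence (Geach) condition.
(a): fails — 0R²1, 0R0 but no w with 1R²w and 0=w.
(b): fails — vR²x, vRw but no t with xR²t and w=t.
(c): fails — uR²s, uRs but no w with sR²w and s=w.
(d): satisfies the condition.
(e): fails — w0R²w4, w0Rw1 but no w with w4R²w and w1=w.
Valid on: (d).

(d)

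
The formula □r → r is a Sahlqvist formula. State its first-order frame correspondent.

Suppose □r→r is valid. At any x set V(r)={w : Rxw}. Then □r holds at x, so r holds at x, i.e. Rxx.
Conversely, on a frame with reflexivity the schema holds at every world under every valuation.
Frame condition: ∀x Rxx.

reflexivity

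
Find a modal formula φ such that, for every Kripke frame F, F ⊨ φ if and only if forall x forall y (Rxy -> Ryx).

This is symmetry; the standard corresponding axiom is B: q → □◇q.
Suppose q→□◇q is valid. Take Rxy and set V(q)={x}. Then q at x, so □◇q at x, so ◇q at y, so some z with Ryz has q; z=x, i.e. Ryx.

q → □◇q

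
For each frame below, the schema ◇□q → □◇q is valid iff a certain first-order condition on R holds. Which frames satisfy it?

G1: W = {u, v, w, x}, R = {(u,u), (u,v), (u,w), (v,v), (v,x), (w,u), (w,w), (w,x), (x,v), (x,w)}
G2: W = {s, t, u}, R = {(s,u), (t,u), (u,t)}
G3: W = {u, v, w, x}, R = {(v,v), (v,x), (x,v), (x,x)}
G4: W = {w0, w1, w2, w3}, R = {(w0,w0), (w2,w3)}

G1, G2, G3

Frame correspondent (Sahlqvist): ∀x ∀y ∀z (Rxy ∧ Rxz → ∃w (Ryw ∧ Rzw)) — i.e. convergence.
G1: ✓.
G2: ✓.
G3: ✓.
G4: fails — Rw2w3 and Rw2w3 but w3 and w3 have no common successor.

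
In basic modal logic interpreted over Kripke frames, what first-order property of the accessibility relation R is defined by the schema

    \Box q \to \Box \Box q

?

Suppose □q→□□q is valid. Take Rxy, Ryz and set V(q)={w : Rxw}. Then □q at x, so □□q at x, so □q at y, so q at z, i.e. Rxz.

transitivity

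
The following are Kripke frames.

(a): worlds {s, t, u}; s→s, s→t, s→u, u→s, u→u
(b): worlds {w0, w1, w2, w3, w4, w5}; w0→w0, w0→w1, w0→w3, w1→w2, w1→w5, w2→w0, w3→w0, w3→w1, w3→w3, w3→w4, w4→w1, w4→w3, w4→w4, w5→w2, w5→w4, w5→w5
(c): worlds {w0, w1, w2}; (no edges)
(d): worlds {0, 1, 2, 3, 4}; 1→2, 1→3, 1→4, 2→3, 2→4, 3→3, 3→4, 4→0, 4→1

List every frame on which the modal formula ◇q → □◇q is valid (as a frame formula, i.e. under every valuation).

Frame correspondent (Sahlqvist): ∀x ∀y ∀z (Rxy ∧ Rxz → Ryz) — i.e. the Euclidean property.
(a): fails — Rsu and Rst but not Rut.
(b): fails — Rw0w1 and Rw0w1 but not Rw1w1.
(c): ✓.
(d): fails — R12 and R12 but not R22.
Valid on: (c).

(c)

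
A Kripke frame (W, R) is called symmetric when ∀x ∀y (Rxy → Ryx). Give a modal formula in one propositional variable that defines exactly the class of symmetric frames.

q → □◇q

A defining formula is q → □◇q (the B axiom).
Suppose q→□◇q is valid. Take Rxy and set V(q)={x}. Then q at x, so □◇q at x, so ◇q at y, so some z with Ryz has q; z=x, i.e. Ryx.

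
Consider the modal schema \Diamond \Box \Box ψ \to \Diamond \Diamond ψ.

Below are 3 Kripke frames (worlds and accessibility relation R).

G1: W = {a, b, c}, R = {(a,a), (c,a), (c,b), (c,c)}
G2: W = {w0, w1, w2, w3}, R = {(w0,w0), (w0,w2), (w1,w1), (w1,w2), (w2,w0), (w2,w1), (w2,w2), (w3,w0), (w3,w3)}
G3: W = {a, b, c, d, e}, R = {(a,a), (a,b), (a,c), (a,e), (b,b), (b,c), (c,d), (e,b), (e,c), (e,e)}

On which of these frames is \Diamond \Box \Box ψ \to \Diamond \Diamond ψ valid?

The schema corresponds to a generalized confluence (Geach) condition: \forall x \forall y (xRy \to \exists w (y R^2 w \wedge x R^2 w)).
G1: fails — cRb but no w with bR²w and cR²w.
G2: holds.
G3: fails — aRc but no w with cR²w and aR²w.

G2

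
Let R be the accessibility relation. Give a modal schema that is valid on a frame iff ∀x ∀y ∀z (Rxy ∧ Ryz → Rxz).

□ψ → □□ψ

A defining formula is □ψ → □□ψ (the 4 axiom).
Suppose □ψ→□□ψ is valid. Take Rxy, Ryz and set V(ψ)={w : Rxw}. Then □ψ at x, so □□ψ at x, so □ψ at y, so ψ at z, i.e. Rxz.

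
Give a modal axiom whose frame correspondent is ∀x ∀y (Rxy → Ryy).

□(□p → p)

A defining formula is □(□p → p) (the T□ axiom).
Suppose □(□p→p) is valid. Take Rxy and set V(p)={w : Ryw}. Then at y, □p holds; since □(□p→p) at x, □p→p at y, so p at y, i.e. Ryy.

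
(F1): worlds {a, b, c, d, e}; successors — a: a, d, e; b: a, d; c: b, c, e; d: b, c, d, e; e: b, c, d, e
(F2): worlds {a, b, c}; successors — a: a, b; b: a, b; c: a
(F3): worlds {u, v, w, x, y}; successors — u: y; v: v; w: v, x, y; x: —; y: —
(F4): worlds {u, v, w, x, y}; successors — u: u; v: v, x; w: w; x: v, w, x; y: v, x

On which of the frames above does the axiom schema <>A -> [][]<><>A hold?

(F1), (F2)

This is the axiom for a generalized confluence (Geach) condition; its first-order frame correspondent is forall x forall y forall z ((xRy & x R^2 z) -> exists w (y = w & z R^2 w)).
(F1): condition met.
(F2): condition met.
(F3): fails — wRx, wR²v but no t with x=t and vR²t.
(F4): fails — vRv, vR²w but no t with v=t and wR²t.
Valid on: (F1), (F2).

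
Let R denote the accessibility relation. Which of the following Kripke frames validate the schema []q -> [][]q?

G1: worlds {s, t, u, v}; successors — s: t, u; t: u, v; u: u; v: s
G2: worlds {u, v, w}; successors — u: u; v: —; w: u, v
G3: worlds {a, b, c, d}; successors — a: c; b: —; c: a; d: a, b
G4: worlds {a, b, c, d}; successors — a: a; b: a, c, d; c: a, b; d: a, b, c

G2

This is the axiom for transitivity; its first-order frame correspondent is forall x forall y forall z (Rxy & Ryz -> Rxz).
G1: fails — Rtv and Rvs but not Rts.
G2: condition met.
G3: fails — Rac and Rca but not Raa.
G4: fails — Rbc and Rcb but not Rbb.
Valid on: G2.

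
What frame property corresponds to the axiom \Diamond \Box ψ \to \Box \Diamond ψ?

convergence

Suppose ◇□ψ→□◇ψ is valid. Take Rxy, Rxz and set V(ψ)={w : Ryw}. Then □ψ at y so ◇□ψ at x, so □◇ψ at x, so ◇ψ at z, giving w with Rzw and Ryw.
The converse is a direct semantic check.
Frame condition: \forall x \forall y \forall z (Rxy \wedge Rxz \to \exists w (Ryw \wedge Rzw)).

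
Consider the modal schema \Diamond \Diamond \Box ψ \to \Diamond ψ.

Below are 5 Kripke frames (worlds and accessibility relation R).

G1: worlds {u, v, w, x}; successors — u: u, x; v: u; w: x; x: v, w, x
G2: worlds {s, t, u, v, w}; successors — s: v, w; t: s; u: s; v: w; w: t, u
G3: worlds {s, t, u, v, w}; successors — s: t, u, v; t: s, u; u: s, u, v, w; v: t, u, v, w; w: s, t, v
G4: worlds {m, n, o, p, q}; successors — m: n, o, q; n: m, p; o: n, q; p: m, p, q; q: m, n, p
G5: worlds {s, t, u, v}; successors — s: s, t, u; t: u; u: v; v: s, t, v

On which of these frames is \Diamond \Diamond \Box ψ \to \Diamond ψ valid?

This is the axiom for a generalized confluence (Geach) condition; its first-order frame correspondent is \forall x \forall y (x R^2 y \to \exists w (yRw \wedge xRw)).
G1: fails — vR²x but no t with xRt and vRt.
G2: fails — sR²t but no w* with tRw* and sRw*.
G3: condition met.
G4: fails — mR²n but no w with nRw and mRw.
G5: fails — sR²u but no w with uRw and sRw.
Valid on: G3.

G3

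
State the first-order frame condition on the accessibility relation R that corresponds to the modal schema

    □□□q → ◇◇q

This is a Sahlqvist (Geach-type) schema ◇^0□^3q → □^0◇^2q.
Minimal-valuation argument: fix x; take any y with xR^0y and any z with xR^0z. Set V(q) to the set of worlds R-reachable from y in exactly 3 steps. Then □^3q holds at y, so the antecedent holds at x; validity forces ◇^2q at z, giving a w with zR^2w and yR^3w.
First-order correspondent: ∀x ∃w (xR³w ∧ xR²w).

∀x ∃w (xR³w ∧ xR²w)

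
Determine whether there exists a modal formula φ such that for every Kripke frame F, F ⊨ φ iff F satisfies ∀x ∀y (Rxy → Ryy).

The condition is shift-reflexivity. A defining modal formula is □(□p → p).
Suppose □(□p→p) is valid. Take Rxy and set V(p)={w : Ryw}. Then at y, □p holds; since □(□p→p) at x, □p→p at y, so p at y, i.e. Ryy.

Yes, by □(□p → p)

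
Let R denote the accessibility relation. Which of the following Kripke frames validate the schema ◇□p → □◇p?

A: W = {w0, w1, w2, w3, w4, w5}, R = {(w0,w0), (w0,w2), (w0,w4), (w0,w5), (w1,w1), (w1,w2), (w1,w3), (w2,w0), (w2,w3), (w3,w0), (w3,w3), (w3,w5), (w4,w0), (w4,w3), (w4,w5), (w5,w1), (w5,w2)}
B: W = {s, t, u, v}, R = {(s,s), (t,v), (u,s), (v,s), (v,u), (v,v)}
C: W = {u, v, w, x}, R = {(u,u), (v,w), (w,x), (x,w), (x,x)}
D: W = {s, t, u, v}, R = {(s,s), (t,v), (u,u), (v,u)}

B, C, D

This is the axiom for convergence; its first-order frame correspondent is ∀x ∀y ∀z (Rxy ∧ Rxz → ∃w (Ryw ∧ Rzw)).
A: fails — Rw0w4 and Rw0w5 but w4 and w5 have no common successor.
B: holds.
C: holds.
D: holds.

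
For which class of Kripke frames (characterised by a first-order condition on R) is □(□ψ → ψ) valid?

Suppose □(□ψ→ψ) is valid. Take Rxy and set V(ψ)={w : Ryw}. Then at y, □ψ holds; since □(□ψ→ψ) at x, □ψ→ψ at y, so ψ at y, i.e. Ryy.

Shift-reflexivity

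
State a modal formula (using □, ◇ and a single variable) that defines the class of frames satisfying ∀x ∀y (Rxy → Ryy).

□(□p → p)

A defining formula is □(□p → p) (the T□ axiom).
Suppose □(□p→p) is valid. Take Rxy and set V(p)={w : Ryw}. Then at y, □p holds; since □(□p→p) at x, □p→p at y, so p at y, i.e. Ryy.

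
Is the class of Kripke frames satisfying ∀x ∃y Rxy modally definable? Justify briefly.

Yes: it is seriality, defined by the D schema □q → ◇q.

Yes — defined by □q → ◇q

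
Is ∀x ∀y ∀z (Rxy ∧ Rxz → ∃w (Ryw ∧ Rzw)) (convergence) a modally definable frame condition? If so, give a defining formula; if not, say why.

Yes — defined by ◇□p → □◇p

Yes: it is convergence, defined by the .2 schema ◇□p → □◇p.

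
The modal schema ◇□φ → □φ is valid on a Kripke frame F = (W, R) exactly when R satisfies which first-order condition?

Equivalently (dual form): ◇φ → □◇φ.
Suppose ◇φ→□◇φ is valid. Take Rxy, Rxz and set V(φ)={y}. Then ◇φ at x, so □◇φ at x, so ◇φ at z, so some w with Rzw has φ; w=y, i.e. Rzy. By symmetry of the argument, Ryz.
Conversely, any frame satisfying ∀x ∀y ∀z (Rxy ∧ Rxz → Ryz) validates the schema.
Frame condition: ∀x ∀y ∀z (Rxy ∧ Rxz → Ryz).

the Euclidean property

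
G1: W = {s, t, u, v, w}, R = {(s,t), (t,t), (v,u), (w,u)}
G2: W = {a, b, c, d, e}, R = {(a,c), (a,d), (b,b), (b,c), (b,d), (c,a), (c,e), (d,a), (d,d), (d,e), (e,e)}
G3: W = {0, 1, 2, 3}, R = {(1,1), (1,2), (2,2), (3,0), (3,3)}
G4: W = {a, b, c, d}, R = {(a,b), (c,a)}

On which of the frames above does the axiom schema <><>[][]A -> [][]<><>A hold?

G1, G2

The schema corresponds to a generalized confluence (Geach) condition: forall x forall y forall z ((x R^2 y & x R^2 z) -> exists w (y R^2 w & z R^2 w)).
G1: satisfies the condition.
G2: satisfies the condition.
G3: fails — 3R²0, 3R²0 but no w with 0R²w and 0R²w.
G4: fails — cR²b, cR²b but no w with bR²w and bR²w.
Valid on: G1, G2.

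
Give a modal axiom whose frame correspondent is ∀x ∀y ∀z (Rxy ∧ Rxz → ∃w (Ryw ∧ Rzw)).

◇□p → □◇p

The condition is convergence. The .2 schema ◇□p → □◇p defines it.
Suppose ◇□p→□◇p is valid. Take Rxy, Rxz and set V(p)={w : Ryw}. Then □p at y so ◇□p at x, so □◇p at x, so ◇p at z, giving w with Rzw and Ryw.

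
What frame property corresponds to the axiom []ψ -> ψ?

reflexivity: forall x Rxx

Suppose □ψ→ψ is valid. At any x set V(ψ)={w : Rxw}. Then □ψ holds at x, so ψ holds at x, i.e. Rxx.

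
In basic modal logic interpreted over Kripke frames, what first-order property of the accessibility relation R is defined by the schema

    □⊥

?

emptiness of R

This schema is the Ver axiom.
Its frame correspondent is emptiness of R — ∀x ∀y ¬Rxy.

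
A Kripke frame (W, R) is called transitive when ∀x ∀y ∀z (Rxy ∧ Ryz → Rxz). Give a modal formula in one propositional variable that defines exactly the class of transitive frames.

□q → □□q

A defining formula is □q → □□q (the 4 axiom).
Suppose □q→□□q is valid. Take Rxy, Ryz and set V(q)={w : Rxw}. Then □q at x, so □□q at x, so □q at y, so q at z, i.e. Rxz.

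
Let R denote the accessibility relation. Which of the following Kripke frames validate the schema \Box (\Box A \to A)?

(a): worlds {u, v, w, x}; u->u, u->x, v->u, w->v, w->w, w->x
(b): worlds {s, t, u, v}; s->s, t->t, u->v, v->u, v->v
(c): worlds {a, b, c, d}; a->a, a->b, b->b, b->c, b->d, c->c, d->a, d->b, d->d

This is the axiom for shift-reflexivity; its first-order frame correspondent is \forall x \forall y (Rxy \to Ryy).
(a): fails — Rwx but not Rxx.
(b): fails — Rvu but not Ruu.
(c): ✓.

(c)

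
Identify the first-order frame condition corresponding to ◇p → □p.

Suppose ◇p→□p is valid. Take Rxy, Rxz and set V(p)={y}. Then ◇p at x, so □p at x, so p at z, i.e. z=y.

partial functionality: ∀x ∀y ∀z (Rxy ∧ Rxz → y = z)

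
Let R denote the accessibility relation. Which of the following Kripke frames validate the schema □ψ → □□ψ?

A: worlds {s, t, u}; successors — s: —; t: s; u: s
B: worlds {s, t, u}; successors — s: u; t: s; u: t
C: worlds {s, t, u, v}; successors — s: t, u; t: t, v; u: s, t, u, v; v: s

Frame correspondent (Sahlqvist): ∀x ∀y ∀z (Rxy ∧ Ryz → Rxz) — i.e. transitivity.
A: ✓.
B: fails — Rsu and Rut but not Rst.
C: fails — Rtv and Rvs but not Rts.
Valid on: A.

A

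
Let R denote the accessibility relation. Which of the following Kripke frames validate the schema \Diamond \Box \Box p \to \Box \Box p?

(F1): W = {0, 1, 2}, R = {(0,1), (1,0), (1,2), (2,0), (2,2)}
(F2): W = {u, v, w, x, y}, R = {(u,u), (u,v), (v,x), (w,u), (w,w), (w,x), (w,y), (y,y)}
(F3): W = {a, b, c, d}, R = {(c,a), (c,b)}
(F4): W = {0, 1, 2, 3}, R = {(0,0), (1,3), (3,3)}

Frame correspondent (Sahlqvist): \forall x \forall y \forall z ((xRy \wedge x R^2 z) \to \exists w (y R^2 w \wedge z = w)) — i.e. a generalized confluence (Geach) condition.
(F1): fails — 1R0, 1R²1 but no w with 0R²w and 1=w.
(F2): fails — uRv, uR²u but no t with vR²t and u=t.
(F3): satisfies the condition.
(F4): satisfies the condition.

(F3), (F4)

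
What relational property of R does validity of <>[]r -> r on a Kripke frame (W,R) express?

symmetry: forall x forall y (Rxy -> Ryx)

This schema is equivalent to the B axiom r → □◇r.
Its frame correspondent is symmetry — forall x forall y (Rxy -> Ryx).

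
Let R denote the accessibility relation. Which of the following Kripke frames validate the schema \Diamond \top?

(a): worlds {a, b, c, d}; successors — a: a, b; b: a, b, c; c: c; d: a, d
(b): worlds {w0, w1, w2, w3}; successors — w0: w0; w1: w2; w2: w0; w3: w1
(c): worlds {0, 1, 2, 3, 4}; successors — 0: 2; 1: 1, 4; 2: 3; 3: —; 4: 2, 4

The schema corresponds to seriality: \forall x \exists y Rxy.
(a): holds.
(b): holds.
(c): fails — world 3 has no successor.

(a), (b)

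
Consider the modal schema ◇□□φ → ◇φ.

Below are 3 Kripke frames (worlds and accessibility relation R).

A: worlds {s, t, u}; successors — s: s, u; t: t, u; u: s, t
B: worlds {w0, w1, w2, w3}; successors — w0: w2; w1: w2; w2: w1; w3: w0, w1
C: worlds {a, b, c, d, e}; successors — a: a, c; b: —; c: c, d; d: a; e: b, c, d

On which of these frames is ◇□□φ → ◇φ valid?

This is the axiom for a generalized confluence (Geach) condition; its first-order frame correspondent is ∀x ∀y (xRy → ∃w (yR²w ∧ xRw)).
A: condition met.
B: condition met.
C: fails — eRb but no w with bR²w and eRw.

A, B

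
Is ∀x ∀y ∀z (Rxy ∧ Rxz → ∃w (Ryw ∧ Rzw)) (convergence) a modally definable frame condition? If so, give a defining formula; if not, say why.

The condition is convergence. A defining modal formula is ◇□r → □◇r.
Suppose ◇□r→□◇r is valid. Take Rxy, Rxz and set V(r)={w : Ryw}. Then □r at y so ◇□r at x, so □◇r at x, so ◇r at z, giving w with Rzw and Ryw.

Yes — defined by ◇□r → □◇r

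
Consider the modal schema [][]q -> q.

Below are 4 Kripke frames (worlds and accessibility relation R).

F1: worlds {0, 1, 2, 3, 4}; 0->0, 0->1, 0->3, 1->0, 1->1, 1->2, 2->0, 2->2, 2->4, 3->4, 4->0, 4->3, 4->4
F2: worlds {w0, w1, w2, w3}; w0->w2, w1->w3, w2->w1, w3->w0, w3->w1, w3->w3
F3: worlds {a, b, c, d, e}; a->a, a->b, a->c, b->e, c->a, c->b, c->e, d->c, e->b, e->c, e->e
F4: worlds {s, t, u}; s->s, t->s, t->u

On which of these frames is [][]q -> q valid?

F1

This is the axiom for a generalized confluence (Geach) condition; its first-order frame correspondent is forall x exists w (x R^2 w & x = w).
F1: holds.
F2: fails — at w0 but no w with w0R²w and w0=w.
F3: fails — at d but no w with dR²w and d=w.
F4: fails — at t but no w with tR²w and t=w.
Valid on: F1.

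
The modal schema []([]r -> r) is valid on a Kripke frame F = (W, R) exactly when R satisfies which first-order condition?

Shift-reflexivity

Suppose □(□r→r) is valid. Take Rxy and set V(r)={w : Ryw}. Then at y, □r holds; since □(□r→r) at x, □r→r at y, so r at y, i.e. Ryy.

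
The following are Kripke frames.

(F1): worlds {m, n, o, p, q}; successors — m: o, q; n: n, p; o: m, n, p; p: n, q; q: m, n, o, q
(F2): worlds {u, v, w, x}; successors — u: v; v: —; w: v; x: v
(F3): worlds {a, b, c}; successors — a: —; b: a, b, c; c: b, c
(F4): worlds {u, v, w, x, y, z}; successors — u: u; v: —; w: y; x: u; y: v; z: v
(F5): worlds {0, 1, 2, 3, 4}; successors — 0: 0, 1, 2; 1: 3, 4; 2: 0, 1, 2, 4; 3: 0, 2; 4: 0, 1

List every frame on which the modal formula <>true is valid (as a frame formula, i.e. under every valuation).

The schema corresponds to seriality: forall x exists y Rxy.
(F1): satisfies the condition.
(F2): fails — world v has no successor.
(F3): fails — world a has no successor.
(F4): fails — world v has no successor.
(F5): satisfies the condition.
Valid on: (F1), (F5).

(F1), (F5)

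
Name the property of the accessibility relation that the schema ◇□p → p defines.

Replacing p by ¬p and contraposing gives the equivalent schema p → □◇p.
Suppose p→□◇p is valid. Take Rxy and set V(p)={x}. Then p at x, so □◇p at x, so ◇p at y, so some z with Ryz has p; z=x, i.e. Ryx.

Symmetry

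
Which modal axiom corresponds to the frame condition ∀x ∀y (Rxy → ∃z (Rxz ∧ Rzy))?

This is density; the standard corresponding axiom is C4: □□r → □r.
Suppose □□r→□r is valid. Take Rxy and set V(r)={w : xR²w}. Then □□r at x, so □r at x, so r at y, i.e. ∃z(Rxz∧Rzy).

□□r → □r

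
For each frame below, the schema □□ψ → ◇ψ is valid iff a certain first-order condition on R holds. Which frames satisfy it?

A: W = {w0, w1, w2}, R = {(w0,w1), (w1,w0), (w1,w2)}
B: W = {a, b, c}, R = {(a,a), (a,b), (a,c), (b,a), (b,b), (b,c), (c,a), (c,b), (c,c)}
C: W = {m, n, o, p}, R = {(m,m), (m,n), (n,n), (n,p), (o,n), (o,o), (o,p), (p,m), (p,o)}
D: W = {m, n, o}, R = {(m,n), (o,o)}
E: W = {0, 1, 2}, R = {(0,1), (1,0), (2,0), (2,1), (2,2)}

Frame correspondent (Sahlqvist): ∀x ∃w (xR²w ∧ xRw) — i.e. a generalized confluence (Geach) condition.
A: fails — at w0 but no w with w0R²w and w0Rw.
B: condition met.
C: condition met.
D: fails — at m but no w with mR²w and mRw.
E: fails — at 0 but no w with 0R²w and 0Rw.

B, C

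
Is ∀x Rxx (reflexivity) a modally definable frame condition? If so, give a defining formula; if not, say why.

The condition is reflexivity. A defining modal formula is □r → r.
Suppose □r→r is valid. At any x set V(r)={w : Rxw}. Then □r holds at x, so r holds at x, i.e. Rxx.

Yes, by □r → r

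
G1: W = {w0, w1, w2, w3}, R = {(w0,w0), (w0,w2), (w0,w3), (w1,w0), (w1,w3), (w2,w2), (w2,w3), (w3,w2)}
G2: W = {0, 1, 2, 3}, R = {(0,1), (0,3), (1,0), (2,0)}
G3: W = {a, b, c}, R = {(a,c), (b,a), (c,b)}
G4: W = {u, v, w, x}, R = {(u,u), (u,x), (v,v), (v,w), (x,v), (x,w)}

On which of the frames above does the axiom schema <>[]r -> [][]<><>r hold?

Frame correspondent (Sahlqvist): forall x forall y forall z ((xRy & x R^2 z) -> exists w (yRw & z R^2 w)) — i.e. a generalized confluence (Geach) condition.
G1: satisfies the condition.
G2: fails — 0R3, 0R²0 but no w with 3Rw and 0R²w.
G3: fails — aRc, aR²b but no w with cRw and bR²w.
G4: fails — uRu, uR²v but no t with uRt and vR²t.

G1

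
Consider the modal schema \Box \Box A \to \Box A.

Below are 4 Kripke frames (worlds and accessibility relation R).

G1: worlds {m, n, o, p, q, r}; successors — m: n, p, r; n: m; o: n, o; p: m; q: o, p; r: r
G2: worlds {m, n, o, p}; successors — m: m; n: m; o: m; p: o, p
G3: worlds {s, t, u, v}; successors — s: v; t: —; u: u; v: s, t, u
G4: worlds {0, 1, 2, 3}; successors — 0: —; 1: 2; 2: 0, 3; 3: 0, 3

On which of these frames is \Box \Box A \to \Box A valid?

The schema corresponds to density: \forall x \forall y (Rxy \to \exists z (Rxz \wedge Rzy)).
G1: fails — Rpm but no z with Rpz and Rzm.
G2: ✓.
G3: fails — Rvt but no z with Rvz and Rzt.
G4: fails — R12 but no z with R1z and Rz2.
Valid on: G2.

G2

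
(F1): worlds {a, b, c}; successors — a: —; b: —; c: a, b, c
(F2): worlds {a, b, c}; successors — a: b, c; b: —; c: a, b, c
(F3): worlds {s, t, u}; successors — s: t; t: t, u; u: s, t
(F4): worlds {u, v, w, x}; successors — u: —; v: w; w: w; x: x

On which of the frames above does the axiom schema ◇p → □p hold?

(F4)

The schema corresponds to partial functionality: ∀x ∀y ∀z (Rxy ∧ Rxz → y = z).
(F1): fails — c sees both a and b.
(F2): fails — a sees both b and c.
(F3): fails — t sees both t and u.
(F4): condition met.
Valid on: (F4).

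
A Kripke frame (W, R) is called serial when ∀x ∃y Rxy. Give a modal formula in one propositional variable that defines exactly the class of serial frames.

□p → ◇p

This is seriality; the standard corresponding axiom is D: □p → ◇p.
Suppose □p→◇p is valid. At any x set V(p)=W. Then □p at x, so ◇p at x, so x has a successor.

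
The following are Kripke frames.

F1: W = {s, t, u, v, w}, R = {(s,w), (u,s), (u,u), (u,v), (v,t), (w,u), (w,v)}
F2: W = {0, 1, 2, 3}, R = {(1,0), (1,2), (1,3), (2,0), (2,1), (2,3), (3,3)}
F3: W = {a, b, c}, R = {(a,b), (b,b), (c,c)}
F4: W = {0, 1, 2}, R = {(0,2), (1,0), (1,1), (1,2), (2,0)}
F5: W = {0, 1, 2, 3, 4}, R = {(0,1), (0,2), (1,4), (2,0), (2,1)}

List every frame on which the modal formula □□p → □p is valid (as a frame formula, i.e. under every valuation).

Frame correspondent (Sahlqvist): ∀x ∀y (Rxy → ∃z (Rxz ∧ Rzy)) — i.e. density.
F1: fails — Rvt but no z with Rvz and Rzt.
F2: fails — R12 but no z with R1z and Rz2.
F3: ✓.
F4: fails — R02 but no z with R0z and Rz2.
F5: fails — R02 but no z with R0z and Rz2.

F3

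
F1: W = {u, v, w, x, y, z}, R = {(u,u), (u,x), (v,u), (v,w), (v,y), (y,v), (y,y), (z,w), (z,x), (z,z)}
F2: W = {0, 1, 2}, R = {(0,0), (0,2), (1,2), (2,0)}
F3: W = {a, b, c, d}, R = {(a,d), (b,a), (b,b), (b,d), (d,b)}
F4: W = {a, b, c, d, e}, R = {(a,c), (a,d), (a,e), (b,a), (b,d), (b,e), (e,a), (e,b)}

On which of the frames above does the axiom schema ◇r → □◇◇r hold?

F2

Frame correspondent (Sahlqvist): ∀x ∀y ∀z ((xRy ∧ xRz) → ∃w (y = w ∧ zR²w)) — i.e. a generalized confluence (Geach) condition.
F1: fails — uRu, uRx but no t with u=t and xR²t.
F2: holds.
F3: fails — bRa, bRa but no w with a=w and aR²w.
F4: fails — aRc, aRc but no w with c=w and cR²w.
Valid on: F2.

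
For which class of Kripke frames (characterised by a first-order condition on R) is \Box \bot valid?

This schema is the Ver axiom.
Its frame correspondent is emptiness of R — \forall x \forall y \neg Rxy.

emptiness of R: \forall x \forall y \neg Rxy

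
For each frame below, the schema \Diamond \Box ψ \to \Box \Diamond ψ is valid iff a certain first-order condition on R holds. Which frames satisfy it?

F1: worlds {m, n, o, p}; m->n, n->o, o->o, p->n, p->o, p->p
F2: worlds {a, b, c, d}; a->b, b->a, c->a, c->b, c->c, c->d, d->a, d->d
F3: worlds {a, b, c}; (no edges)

Frame correspondent (Sahlqvist): \forall x \forall y \forall z (Rxy \wedge Rxz \to \exists w (Ryw \wedge Rzw)) — i.e. convergence.
F1: ✓.
F2: fails — Rcd and Rca but d and a have no common successor.
F3: ✓.
Valid on: F1, F3.

F1, F3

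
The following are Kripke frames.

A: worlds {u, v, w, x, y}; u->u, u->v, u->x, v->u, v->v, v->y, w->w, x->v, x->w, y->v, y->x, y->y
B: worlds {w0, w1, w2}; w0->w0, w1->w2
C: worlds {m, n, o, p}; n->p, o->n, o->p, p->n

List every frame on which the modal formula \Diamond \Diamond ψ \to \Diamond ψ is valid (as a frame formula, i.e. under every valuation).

Frame correspondent (Sahlqvist): \forall x \forall y \forall z (Rxy \wedge Ryz \to Rxz) — i.e. transitivity.
A: fails — Ruv and Rvy but not Ruy.
B: holds.
C: fails — Rnp and Rpn but not Rnn.
Valid on: B.

B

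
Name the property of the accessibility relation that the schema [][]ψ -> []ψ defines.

density

This schema is the C4 axiom.
Its frame correspondent is density — forall x forall y (Rxy -> exists z (Rxz & Rzy)).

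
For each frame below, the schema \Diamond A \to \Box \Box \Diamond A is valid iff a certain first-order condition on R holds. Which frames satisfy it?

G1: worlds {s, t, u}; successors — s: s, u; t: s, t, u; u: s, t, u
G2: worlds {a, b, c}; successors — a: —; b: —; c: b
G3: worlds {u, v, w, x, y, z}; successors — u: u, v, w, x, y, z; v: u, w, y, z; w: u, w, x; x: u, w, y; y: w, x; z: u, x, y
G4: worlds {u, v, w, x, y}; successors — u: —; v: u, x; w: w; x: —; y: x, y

G2

The schema corresponds to a generalized confluence (Geach) condition: \forall x \forall y \forall z ((xRy \wedge x R^2 z) \to \exists w (y = w \wedge zRw)).
G1: fails — tRt, tR²s but no w with t=w and sRw.
G2: holds.
G3: fails — uRu, uR²y but no t with u=t and yRt.
G4: fails — yRx, yR²x but no t with x=t and xRt.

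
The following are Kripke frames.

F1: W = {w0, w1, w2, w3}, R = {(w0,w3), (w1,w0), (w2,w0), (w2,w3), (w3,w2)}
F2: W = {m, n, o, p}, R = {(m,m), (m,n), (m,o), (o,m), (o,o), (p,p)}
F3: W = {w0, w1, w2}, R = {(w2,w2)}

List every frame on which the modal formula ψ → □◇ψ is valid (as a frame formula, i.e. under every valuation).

F3

This is the axiom for symmetry; its first-order frame correspondent is ∀x ∀y (Rxy → Ryx).
F1: fails — Rw1w0 but not Rw0w1.
F2: fails — Rmn but not Rnm.
F3: satisfies the condition.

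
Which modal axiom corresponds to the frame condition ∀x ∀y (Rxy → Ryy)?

This is shift-reflexivity; the standard corresponding axiom is T□: □(□ψ → ψ).

□(□ψ → ψ)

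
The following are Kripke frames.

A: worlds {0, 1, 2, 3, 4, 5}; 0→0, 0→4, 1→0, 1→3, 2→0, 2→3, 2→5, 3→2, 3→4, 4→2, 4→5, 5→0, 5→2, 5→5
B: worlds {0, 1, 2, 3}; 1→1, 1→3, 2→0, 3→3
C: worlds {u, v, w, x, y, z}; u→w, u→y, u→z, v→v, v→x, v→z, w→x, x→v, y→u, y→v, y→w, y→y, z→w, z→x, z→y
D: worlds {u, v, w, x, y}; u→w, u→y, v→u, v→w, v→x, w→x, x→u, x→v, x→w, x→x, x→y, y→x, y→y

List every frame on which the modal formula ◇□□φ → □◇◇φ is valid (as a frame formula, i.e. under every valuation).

Frame correspondent (Sahlqvist): ∀x ∀y ∀z ((xRy ∧ xRz) → ∃w (yR²w ∧ zR²w)) — i.e. a generalized confluence (Geach) condition.
A: satisfies the condition.
B: fails — 2R0, 2R0 but no w with 0R²w and 0R²w.
C: satisfies the condition.
D: satisfies the condition.
Valid on: A, C, D.

A, C, D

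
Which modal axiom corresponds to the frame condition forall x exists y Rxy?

The condition is seriality. The D schema □ψ → ◇ψ defines it.

□ψ → ◇ψ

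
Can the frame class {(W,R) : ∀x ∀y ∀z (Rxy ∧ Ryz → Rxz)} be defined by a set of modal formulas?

Yes, by □r → □□r

This is a Sahlqvist condition; the 4 axiom □r → □□r defines it.
Suppose □r→□□r is valid. Take Rxy, Ryz and set V(r)={w : Rxw}. Then □r at x, so □□r at x, so □r at y, so r at z, i.e. Rxz.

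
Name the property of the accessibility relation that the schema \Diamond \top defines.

This is a form of the D axiom.
Its frame correspondent is seriality — \forall x \exists y Rxy.

seriality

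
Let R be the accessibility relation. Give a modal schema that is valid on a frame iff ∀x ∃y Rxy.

□ψ → ◇ψ

A defining formula is □ψ → ◇ψ (the D axiom).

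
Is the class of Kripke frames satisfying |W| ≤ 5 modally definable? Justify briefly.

Any modally definable frame class is closed under disjoint unions.
Any modal formula valid on each of 6 disjoint one-world frames is valid on their disjoint union (validity is preserved under disjoint unions). Each one-world frame has |W|=1≤5, but the union has |W|=6.
So no modal formula (or set of formulas) defines exactly the |W|≤5 frames.

No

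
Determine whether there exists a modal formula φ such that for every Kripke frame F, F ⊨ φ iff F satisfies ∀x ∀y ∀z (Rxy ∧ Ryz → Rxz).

Yes, by □r → □□r

The condition is transitivity. A defining modal formula is □r → □□r.
Suppose □r→□□r is valid. Take Rxy, Ryz and set V(r)={w : Rxw}. Then □r at x, so □□r at x, so □r at y, so r at z, i.e. Rxz.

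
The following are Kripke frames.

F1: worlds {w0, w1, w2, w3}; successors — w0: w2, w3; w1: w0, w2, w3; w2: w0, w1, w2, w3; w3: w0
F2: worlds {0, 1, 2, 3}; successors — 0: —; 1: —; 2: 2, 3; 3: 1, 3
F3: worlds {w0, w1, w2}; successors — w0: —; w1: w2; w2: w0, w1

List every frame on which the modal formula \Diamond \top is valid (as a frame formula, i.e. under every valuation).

F1

Frame correspondent (Sahlqvist): \forall x \exists y Rxy — i.e. seriality.
F1: condition met.
F2: fails — world 0 has no successor.
F3: fails — world w0 has no successor.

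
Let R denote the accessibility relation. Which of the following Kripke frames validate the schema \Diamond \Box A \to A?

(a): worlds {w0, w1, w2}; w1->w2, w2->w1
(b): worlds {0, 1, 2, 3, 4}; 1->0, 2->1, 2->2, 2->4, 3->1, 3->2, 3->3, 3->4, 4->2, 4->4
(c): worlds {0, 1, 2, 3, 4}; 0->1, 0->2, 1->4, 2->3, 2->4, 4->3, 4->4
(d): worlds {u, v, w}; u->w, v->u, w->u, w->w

This is the axiom for symmetry; its first-order frame correspondent is \forall x \forall y (Rxy \to Ryx).
(a): holds.
(b): fails — R10 but not R01.
(c): fails — R02 but not R20.
(d): fails — Rvu but not Ruv.

(a)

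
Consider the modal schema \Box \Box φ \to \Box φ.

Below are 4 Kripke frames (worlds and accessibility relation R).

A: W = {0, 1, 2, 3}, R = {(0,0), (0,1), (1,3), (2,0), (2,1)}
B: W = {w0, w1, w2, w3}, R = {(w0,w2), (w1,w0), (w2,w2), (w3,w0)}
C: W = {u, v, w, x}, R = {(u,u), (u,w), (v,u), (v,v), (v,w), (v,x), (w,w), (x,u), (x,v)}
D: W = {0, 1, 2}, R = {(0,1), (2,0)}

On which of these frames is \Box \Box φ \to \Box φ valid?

This is the axiom for density; its first-order frame correspondent is \forall x \forall y (Rxy \to \exists z (Rxz \wedge Rzy)).
A: fails — R13 but no z with R1z and Rz3.
B: fails — Rw1w0 but no z with Rw1z and Rzw0.
C: ✓.
D: fails — R01 but no z with R0z and Rz1.
Valid on: C.

C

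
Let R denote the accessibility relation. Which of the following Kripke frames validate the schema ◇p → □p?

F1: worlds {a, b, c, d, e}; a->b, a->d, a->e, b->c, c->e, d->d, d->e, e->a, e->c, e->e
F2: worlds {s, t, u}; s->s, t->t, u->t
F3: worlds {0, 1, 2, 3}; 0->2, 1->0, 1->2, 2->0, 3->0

F2

Frame correspondent (Sahlqvist): ∀x ∀y ∀z (Rxy ∧ Rxz → y = z) — i.e. partial functionality.
F1: fails — a sees both b and d.
F2: ✓.
F3: fails — 1 sees both 0 and 2.
Valid on: F2.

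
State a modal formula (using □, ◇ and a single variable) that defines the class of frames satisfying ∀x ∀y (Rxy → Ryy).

The condition is shift-reflexivity. The T□ schema □(□p → p) defines it.

□(□p → p)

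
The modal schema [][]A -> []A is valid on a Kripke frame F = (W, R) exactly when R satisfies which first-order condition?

Suppose □□A→□A is valid. Take Rxy and set V(A)={w : xR²w}. Then □□A at x, so □A at x, so A at y, i.e. ∃z(Rxz∧Rzy).
Conversely, any frame satisfying forall x forall y (Rxy -> exists z (Rxz & Rzy)) validates the schema.
So the correspondent is density.

Density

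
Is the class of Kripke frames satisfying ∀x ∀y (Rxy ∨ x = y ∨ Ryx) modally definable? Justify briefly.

No

Any modally definable frame class is closed under disjoint unions.
Take 3 disjoint single-world reflexive frames: each is trivially connected, but their disjoint union has 3 worlds with no edge between distinct components, so it is not connected.
So the class is not modally definable.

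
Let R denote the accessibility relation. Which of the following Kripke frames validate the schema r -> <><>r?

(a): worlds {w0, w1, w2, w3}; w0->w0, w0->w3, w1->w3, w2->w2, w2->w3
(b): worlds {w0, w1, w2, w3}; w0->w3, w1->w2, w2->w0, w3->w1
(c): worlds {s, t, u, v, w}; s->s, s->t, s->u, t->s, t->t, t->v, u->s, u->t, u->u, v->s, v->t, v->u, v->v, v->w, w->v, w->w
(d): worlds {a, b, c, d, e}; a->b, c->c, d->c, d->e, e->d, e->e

Frame correspondent (Sahlqvist): forall x exists w (x = w & x R^2 w) — i.e. a generalized confluence (Geach) condition.
(a): fails — at w1 but no w with w1=w and w1R²w.
(b): fails — at w0 but no w with w0=w and w0R²w.
(c): satisfies the condition.
(d): fails — at a but no w with a=w and aR²w.

(c)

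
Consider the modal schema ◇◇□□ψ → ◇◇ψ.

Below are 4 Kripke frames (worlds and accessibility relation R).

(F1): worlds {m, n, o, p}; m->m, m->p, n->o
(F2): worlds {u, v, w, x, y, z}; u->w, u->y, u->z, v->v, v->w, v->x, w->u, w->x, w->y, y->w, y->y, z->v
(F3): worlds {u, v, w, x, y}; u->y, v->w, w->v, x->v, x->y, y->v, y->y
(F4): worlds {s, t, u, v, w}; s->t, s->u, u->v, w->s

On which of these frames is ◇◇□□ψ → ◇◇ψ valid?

(F3)

Frame correspondent (Sahlqvist): ∀x ∀y (xR²y → ∃w (yR²w ∧ xR²w)) — i.e. a generalized confluence (Geach) condition.
(F1): fails — mR²p but no w with pR²w and mR²w.
(F2): fails — uR²x but no t with xR²t and uR²t.
(F3): holds.
(F4): fails — sR²v but no w* with vR²w* and sR²w*.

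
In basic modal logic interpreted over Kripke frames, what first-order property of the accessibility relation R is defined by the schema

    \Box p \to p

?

Suppose □p→p is valid. At any x set V(p)={w : Rxw}. Then □p holds at x, so p holds at x, i.e. Rxx.
Conversely, on a frame with reflexivity the schema holds at every world under every valuation.
Frame condition: \forall x Rxx.

reflexivity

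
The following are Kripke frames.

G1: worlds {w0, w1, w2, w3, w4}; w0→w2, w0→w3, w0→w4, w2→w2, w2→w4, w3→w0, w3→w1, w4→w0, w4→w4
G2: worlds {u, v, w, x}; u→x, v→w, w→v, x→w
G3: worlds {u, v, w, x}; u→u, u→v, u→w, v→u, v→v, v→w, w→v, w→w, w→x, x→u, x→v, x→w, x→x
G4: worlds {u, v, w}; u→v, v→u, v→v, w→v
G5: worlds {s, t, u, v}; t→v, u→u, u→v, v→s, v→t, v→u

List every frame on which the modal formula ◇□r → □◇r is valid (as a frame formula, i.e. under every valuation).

The schema corresponds to convergence: ∀x ∀y ∀z (Rxy ∧ Rxz → ∃w (Ryw ∧ Rzw)).
G1: fails — Rw0w2 and Rw0w3 but w2 and w3 have no common successor.
G2: condition met.
G3: condition met.
G4: condition met.
G5: fails — Rvt and Rvs but t and s have no common successor.

G2, G3, G4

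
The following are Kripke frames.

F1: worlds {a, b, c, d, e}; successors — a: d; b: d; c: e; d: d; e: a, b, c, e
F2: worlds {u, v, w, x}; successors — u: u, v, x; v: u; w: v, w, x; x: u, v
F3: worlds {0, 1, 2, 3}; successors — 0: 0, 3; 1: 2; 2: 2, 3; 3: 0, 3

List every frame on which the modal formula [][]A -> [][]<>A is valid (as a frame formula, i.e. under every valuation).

This is the axiom for a generalized confluence (Geach) condition; its first-order frame correspondent is forall x forall z (x R^2 z -> exists w (x R^2 w & zRw)).
F1: fails — cR²a but no w with cR²w and aRw.
F2: holds.
F3: holds.
Valid on: F2, F3.

F2, F3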